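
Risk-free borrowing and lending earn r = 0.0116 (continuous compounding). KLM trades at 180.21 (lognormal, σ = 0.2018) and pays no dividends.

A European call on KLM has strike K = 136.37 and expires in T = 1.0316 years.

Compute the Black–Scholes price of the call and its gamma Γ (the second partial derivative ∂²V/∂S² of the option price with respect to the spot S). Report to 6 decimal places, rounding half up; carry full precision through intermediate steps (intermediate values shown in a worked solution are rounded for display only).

price = 46.582503
Γ = 0.003398

σ√T = 0.2018·√1.0316 = 0.204964
d₁ = (ln(S/K) + (r+σ²/2)T) / (σ√T) = (ln(180.21/136.37) + (0.0116+0.2018²/2)·1.0316) / 0.204964 = (0.278751 + 0.032972) / 0.204964 = 1.520868
d₂ = d₁ − σ√T = 1.520868 − 0.204964 = 1.315904
e^{−rT} = 0.988105
N(d₁) = 0.935854,  N(d₂) = 0.905897
Call price V = S·N(d₁) − K·e^{−rT}·N(d₂) = 168.650165 − 122.067661 = 46.582503
φ(d₁) = (1/√(2π))·e^{−d₁²/2} = 0.125499
Γ = φ(d₁) / (S·σ·√T) = 0.003398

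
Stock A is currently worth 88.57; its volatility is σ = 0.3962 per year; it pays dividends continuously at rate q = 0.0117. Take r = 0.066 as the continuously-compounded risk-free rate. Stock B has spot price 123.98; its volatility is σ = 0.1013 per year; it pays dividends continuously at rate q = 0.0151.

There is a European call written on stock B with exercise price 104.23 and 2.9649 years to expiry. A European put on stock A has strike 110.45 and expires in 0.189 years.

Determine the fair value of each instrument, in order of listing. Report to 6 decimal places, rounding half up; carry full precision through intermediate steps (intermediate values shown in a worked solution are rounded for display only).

[stock B call K=104.23]
σ√T = 0.1013·√2.9649 = 0.174427
d₁ = (ln(S/K) + (r−q+σ²/2)T) / (σ√T) = (ln(123.98/104.23) + (0.066−0.0151+0.1013²/2)·2.9649) / 0.174427 = (0.173520 + 0.166126) / 0.174427 = 1.947207
d₂ = d₁ − σ√T = 1.947207 − 0.174427 = 1.772780
e^{−rT} = 0.822273
e^{−qT} = 0.956217
N(d₁) = 0.974245,  N(d₂) = 0.961867
price = S·e^{−qT}·N(d₁) − K·e^{−rT}·N(d₂) = 115.498537 − 82.437294 = 33.061243
[stock A put K=110.45]
σ√T = 0.3962·√0.189 = 0.172245
d₁ = (ln(S/K) + (r−q+σ²/2)T) / (σ√T) = (ln(88.57/110.45) + (0.066−0.0117+0.3962²/2)·0.189) / 0.172245 = (-0.220770 + 0.025097) / 0.172245 = -1.136019
d₂ = d₁ − σ√T = -1.136019 − 0.172245 = -1.308263
e^{−rT} = 0.987603
e^{−qT} = 0.997791
N(−d₁) = 0.872026,  N(−d₂) = 0.904608
price = K·e^{−rT}·N(−d₂) − S·e^{−qT}·N(−d₁) = 98.675362 − 77.064705 = 21.610657

price(stock B call K=104.23) = 33.061243
price(stock A put K=110.45) = 21.610657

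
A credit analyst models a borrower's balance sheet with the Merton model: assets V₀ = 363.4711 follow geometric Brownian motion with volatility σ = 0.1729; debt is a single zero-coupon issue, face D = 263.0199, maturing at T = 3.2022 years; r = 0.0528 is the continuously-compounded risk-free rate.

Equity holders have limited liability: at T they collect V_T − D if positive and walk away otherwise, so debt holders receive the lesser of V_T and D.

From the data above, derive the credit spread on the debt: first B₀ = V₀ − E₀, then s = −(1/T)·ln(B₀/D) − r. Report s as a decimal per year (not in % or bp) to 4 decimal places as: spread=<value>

spread=0.0029

Equity is a call on the firm's assets struck at D = 263.0199:
d₁ = [ln(V₀/D) + (r + σ²/2)T] / (σ√T)
   = [ln(363.4711/263.0199) + (0.0528 + 0.5·0.1729²)·3.2022] / (0.1729·√3.2022)
   = [0.323470 + 0.216940] / 0.309399 = 1.746644
d₂ = d₁ − σ√T = 1.746644 − 0.309399 = 1.437244
N(d₁) = 0.959650,  N(d₂) = 0.924676,  e^(−rT) = 0.844445
E₀ = V₀·N(d₁) − D·e^(−rT)·N(d₂)
   = 363.4711·0.959650 − 263.0199·0.844445·0.924676 = 143.429414
B₀ = V₀ − E₀ = 363.4711 − 143.429414 = 220.041686
spread = −(1/T)·ln(B₀/D) − r = −(1/3.2022)·ln(220.041686/263.0199) − 0.0528 = 0.00291566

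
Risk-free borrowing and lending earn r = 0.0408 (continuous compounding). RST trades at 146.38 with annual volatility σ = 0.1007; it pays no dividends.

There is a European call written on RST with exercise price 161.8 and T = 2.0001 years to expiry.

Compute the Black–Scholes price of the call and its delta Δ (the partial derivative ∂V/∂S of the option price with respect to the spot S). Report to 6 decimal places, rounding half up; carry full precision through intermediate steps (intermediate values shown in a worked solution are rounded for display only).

σ√T = 0.1007·√2.0001 = 0.142415
d₁ = (ln(S/K) + (r+σ²/2)T) / (σ√T) = (ln(146.38/161.8) + (0.0408+0.1007²/2)·2.0001) / 0.142415 = (-0.100155 + 0.091745) / 0.142415 = -0.059052
d₂ = d₁ − σ√T = -0.059052 − 0.142415 = -0.201467
e^{−rT} = 0.921637
N(d₁) = 0.476455,  N(d₂) = 0.420167
Call price V = S·N(d₁) − K·e^{−rT}·N(d₂) = 69.743507 − 62.655591 = 7.087916
Δ = N(d₁) = 0.476455

price = 7.087916
Δ = 0.476455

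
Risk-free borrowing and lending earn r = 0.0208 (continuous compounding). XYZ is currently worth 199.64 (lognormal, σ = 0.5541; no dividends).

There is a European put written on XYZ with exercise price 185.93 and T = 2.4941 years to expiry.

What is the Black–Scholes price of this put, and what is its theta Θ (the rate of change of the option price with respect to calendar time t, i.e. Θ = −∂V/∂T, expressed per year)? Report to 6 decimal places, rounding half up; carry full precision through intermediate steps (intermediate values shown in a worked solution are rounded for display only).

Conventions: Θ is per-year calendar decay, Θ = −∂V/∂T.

price = 52.658071
Θ = -9.557177

σ√T = 0.5541·√2.4941 = 0.875075
d₁ = (ln(S/K) + (r+σ²/2)T) / (σ√T) = (ln(199.64/185.93) + (0.0208+0.5541²/2)·2.4941) / 0.875075 = (0.071145 + 0.434755) / 0.875075 = 0.578123
d₂ = d₁ − σ√T = 0.578123 − 0.875075 = -0.296952
e^{−rT} = 0.949445
N(−d₁) = 0.281591,  N(−d₂) = 0.616748
Put price V = K·e^{−rT}·N(−d₂) − S·N(−d₁) = 108.874822 − 56.216751 = 52.658071
φ(d₁) = (1/√(2π))·e^{−d₁²/2} = 0.337547
Θ = −S·φ(d₁)·σ/(2√T) + r·K·e^{−rT}·N(−d₂) = −11.821773 + 2.264596 = -9.557177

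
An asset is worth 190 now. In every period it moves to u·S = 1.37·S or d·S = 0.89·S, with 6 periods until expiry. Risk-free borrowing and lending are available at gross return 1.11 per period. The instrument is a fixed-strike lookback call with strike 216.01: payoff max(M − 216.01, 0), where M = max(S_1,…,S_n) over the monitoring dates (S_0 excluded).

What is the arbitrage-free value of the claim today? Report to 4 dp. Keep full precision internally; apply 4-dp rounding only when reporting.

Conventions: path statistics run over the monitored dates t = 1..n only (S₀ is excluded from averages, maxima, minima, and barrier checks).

price = 97.0228

Set p* = 0.4583 (from d < R < u); the path-dependent value is the discounted p*-expectation over all price paths.
Enumerate all 2^6 = 64 price paths (U = up ×1.37, D = down ×0.89); each path with k up-moves has probability p*^k·(1−p*)^(6−k).
DDDDDD: M=169.1000, payoff=0.0000, prob=0.025258
UDDDDD: M=260.3000, payoff=44.2900, prob=0.021372
DUDDDD: M=231.6670, payoff=15.6570, prob=0.021372
UUDDDD: M=356.6110, payoff=140.6010, prob=0.018084
DDUDDD: M=206.1836, payoff=0.0000, prob=0.021372
UDUDDD: M=317.3838, payoff=101.3738, prob=0.018084
DUUDDD: M=317.3838, payoff=101.3738, prob=0.018084
UUUDDD: M=488.5571, payoff=272.5471, prob=0.015302
DDDUDD: M=183.5034, payoff=0.0000, prob=0.021372
UDDUDD: M=282.4716, payoff=66.4616, prob=0.018084
DUDUDD: M=282.4716, payoff=66.4616, prob=0.018084
UUDUDD: M=434.8158, payoff=218.8058, prob=0.015302
DDUUDD: M=282.4716, payoff=66.4616, prob=0.018084
UDUUDD: M=434.8158, payoff=218.8058, prob=0.015302
DUUUDD: M=434.8158, payoff=218.8058, prob=0.015302
UUUUDD: M=669.3232, payoff=453.3132, prob=0.012948
DDDDUD: M=169.1000, payoff=0.0000, prob=0.021372
UDDDUD: M=260.3000, payoff=44.2900, prob=0.018084
DUDDUD: M=251.3997, payoff=35.3897, prob=0.018084
UUDDUD: M=386.9861, payoff=170.9761, prob=0.015302
DDUDUD: M=251.3997, payoff=35.3897, prob=0.018084
UDUDUD: M=386.9861, payoff=170.9761, prob=0.015302
DUUDUD: M=386.9861, payoff=170.9761, prob=0.015302
UUUDUD: M=595.6976, payoff=379.6876, prob=0.012948
DDDUUD: M=251.3997, payoff=35.3897, prob=0.018084
UDDUUD: M=386.9861, payoff=170.9761, prob=0.015302
DUDUUD: M=386.9861, payoff=170.9761, prob=0.015302
UUDUUD: M=595.6976, payoff=379.6876, prob=0.012948
DDUUUD: M=386.9861, payoff=170.9761, prob=0.015302
UDUUUD: M=595.6976, payoff=379.6876, prob=0.012948
DUUUUD: M=595.6976, payoff=379.6876, prob=0.012948
UUUUUD: M=916.9728, payoff=700.9628, prob=0.010956
DDDDDU: M=169.1000, payoff=0.0000, prob=0.021372
UDDDDU: M=260.3000, payoff=44.2900, prob=0.018084
DUDDDU: M=231.6670, payoff=15.6570, prob=0.018084
UUDDDU: M=356.6110, payoff=140.6010, prob=0.015302
DDUDDU: M=223.7457, payoff=7.7357, prob=0.018084
UDUDDU: M=344.4176, payoff=128.4076, prob=0.015302
DUUDDU: M=344.4176, payoff=128.4076, prob=0.015302
UUUDDU: M=530.1709, payoff=314.1609, prob=0.012948
DDDUDU: M=223.7457, payoff=7.7357, prob=0.018084
UDDUDU: M=344.4176, payoff=128.4076, prob=0.015302
DUDUDU: M=344.4176, payoff=128.4076, prob=0.015302
UUDUDU: M=530.1709, payoff=314.1609, prob=0.012948
DDUUDU: M=344.4176, payoff=128.4076, prob=0.015302
UDUUDU: M=530.1709, payoff=314.1609, prob=0.012948
DUUUDU: M=530.1709, payoff=314.1609, prob=0.012948
UUUUDU: M=816.1058, payoff=600.0958, prob=0.010956
DDDDUU: M=223.7457, payoff=7.7357, prob=0.018084
UDDDUU: M=344.4176, payoff=128.4076, prob=0.015302
DUDDUU: M=344.4176, payoff=128.4076, prob=0.015302
UUDDUU: M=530.1709, payoff=314.1609, prob=0.012948
DDUDUU: M=344.4176, payoff=128.4076, prob=0.015302
UDUDUU: M=530.1709, payoff=314.1609, prob=0.012948
DUUDUU: M=530.1709, payoff=314.1609, prob=0.012948
UUUDUU: M=816.1058, payoff=600.0958, prob=0.010956
DDDUUU: M=344.4176, payoff=128.4076, prob=0.015302
UDDUUU: M=530.1709, payoff=314.1609, prob=0.012948
DUDUUU: M=530.1709, payoff=314.1609, prob=0.012948
UUDUUU: M=816.1058, payoff=600.0958, prob=0.010956
DDUUUU: M=530.1709, payoff=314.1609, prob=0.012948
UDUUUU: M=816.1058, payoff=600.0958, prob=0.010956
DUUUUU: M=816.1058, payoff=600.0958, prob=0.010956
UUUUUU: M=1256.2527, payoff=1040.2427, prob=0.009270
Price = Σ prob·payoff / R^6 = 181.472799 / 1.870415 = 97.0228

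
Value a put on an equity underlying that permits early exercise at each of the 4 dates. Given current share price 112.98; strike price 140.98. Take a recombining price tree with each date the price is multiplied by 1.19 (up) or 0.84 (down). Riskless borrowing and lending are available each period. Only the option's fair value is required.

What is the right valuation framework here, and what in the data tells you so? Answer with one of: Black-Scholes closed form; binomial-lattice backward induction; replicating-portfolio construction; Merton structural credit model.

framework: binomial-lattice backward induction

Key observation: the defining feature is the embedded early-exercise option across 4 discrete dates on the spot-112.98 tree; pricing the strike-140.98 put means working backward with an exercise test at every node.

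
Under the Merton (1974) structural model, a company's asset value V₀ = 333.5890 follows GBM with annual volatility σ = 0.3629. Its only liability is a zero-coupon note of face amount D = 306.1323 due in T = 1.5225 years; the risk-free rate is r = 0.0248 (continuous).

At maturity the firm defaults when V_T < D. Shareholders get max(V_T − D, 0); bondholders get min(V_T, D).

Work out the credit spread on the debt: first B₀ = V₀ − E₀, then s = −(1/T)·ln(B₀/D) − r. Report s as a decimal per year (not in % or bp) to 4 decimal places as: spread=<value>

Apply the equity-as-call identities (strike 306.1323, horizon 1.5225 years):
d₁ = [ln(V₀/D) + (r + σ²/2)T] / (σ√T)
   = [ln(333.5890/306.1323) + (0.0248 + 0.5·0.3629²)·1.5225] / (0.3629·√1.5225)
   = [0.085892 + 0.138012] / 0.447781 = 0.500031
d₂ = d₁ − σ√T = 0.500031 − 0.447781 = 0.052250
N(d₁) = 0.691473,  N(d₂) = 0.520835,  e^(−rT) = 0.962946
E₀ = V₀·N(d₁) − D·e^(−rT)·N(d₂)
   = 333.5890·0.691473 − 306.1323·0.962946·0.520835 = 77.131477
B₀ = V₀ − E₀ = 333.5890 − 77.131477 = 256.457523
spread = −(1/T)·ln(B₀/D) − r = −(1/1.5225)·ln(256.457523/306.1323) − 0.0248 = 0.09149183

spread=0.0915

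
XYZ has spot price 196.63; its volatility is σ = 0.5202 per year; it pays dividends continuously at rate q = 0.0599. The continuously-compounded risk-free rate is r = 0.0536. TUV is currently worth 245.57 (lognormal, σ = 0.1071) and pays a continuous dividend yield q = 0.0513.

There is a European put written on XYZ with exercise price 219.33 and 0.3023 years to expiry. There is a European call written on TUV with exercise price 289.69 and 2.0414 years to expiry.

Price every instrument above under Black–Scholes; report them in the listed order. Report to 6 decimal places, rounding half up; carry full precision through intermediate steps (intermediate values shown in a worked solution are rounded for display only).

[XYZ put K=219.33]
σ√T = 0.5202·√0.3023 = 0.286015
d₁ = (ln(S/K) + (r−q+σ²/2)T) / (σ√T) = (ln(196.63/219.33) + (0.0536−0.0599+0.5202²/2)·0.3023) / 0.286015 = (-0.109254 + 0.038998) / 0.286015 = -0.245636
d₂ = d₁ − σ√T = -0.245636 − 0.286015 = -0.531652
e^{−rT} = 0.983927
e^{−qT} = 0.982055
N(−d₁) = 0.597018,  N(−d₂) = 0.702516
price = K·e^{−rT}·N(−d₂) − S·e^{−qT}·N(−d₁) = 151.606379 − 115.285092 = 36.321287
[TUV call K=289.69]
σ√T = 0.1071·√2.0414 = 0.153022
d₁ = (ln(S/K) + (r−q+σ²/2)T) / (σ√T) = (ln(245.57/289.69) + (0.0536−0.0513+0.1071²/2)·2.0414) / 0.153022 = (-0.165229 + 0.016403) / 0.153022 = -0.972582
d₂ = d₁ − σ√T = -0.972582 − 0.153022 = -1.125604
e^{−rT} = 0.896355
e^{−qT} = 0.900573
N(d₁) = 0.165381,  N(d₂) = 0.130167
price = S·e^{−qT}·N(d₁) − K·e^{−rT}·N(d₂) = 36.574546 − 33.799730 = 2.774816

price(XYZ put K=219.33) = 36.321287
price(TUV call K=289.69) = 2.774816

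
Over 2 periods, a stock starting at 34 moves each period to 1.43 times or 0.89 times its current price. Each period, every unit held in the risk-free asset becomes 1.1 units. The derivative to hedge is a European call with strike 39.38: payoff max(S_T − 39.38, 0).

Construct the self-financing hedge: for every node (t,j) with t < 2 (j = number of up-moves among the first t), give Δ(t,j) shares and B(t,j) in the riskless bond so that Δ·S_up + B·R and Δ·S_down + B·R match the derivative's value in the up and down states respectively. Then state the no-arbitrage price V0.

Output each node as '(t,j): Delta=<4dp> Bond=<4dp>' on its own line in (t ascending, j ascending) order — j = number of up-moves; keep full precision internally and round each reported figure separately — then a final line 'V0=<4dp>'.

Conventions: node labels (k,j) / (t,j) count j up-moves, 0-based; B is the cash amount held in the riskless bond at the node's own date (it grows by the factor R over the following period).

(0,0): Delta=0.6233 Bond=-15.8961
(1,0): Delta=0.2382 Bond=-5.8311
(1,1): Delta=1.0000 Bond=-35.8000
V0=5.2967

Under the risk-neutral measure, an up-move has probability p* = (R−d)/(u−d) = 0.3889 and values discount at R = 1.1.
At maturity the claim pays: V(2,0)=0.0000, V(2,1)=3.8918, V(2,2)=30.1466
  t=1,j=0: stock 30.2600 → up 43.2718 (V=3.8918), down 26.9314 (V=0.0000). Price 1.3759; hedge Δ=0.2382, bond B=-5.8311.
  t=1,j=1: stock 48.6200 → up 69.5266 (V=30.1466), down 43.2718 (V=3.8918). Price 12.8200; hedge Δ=1.0000, bond B=-35.8000.
  t=0,j=0: stock 34.0000 → up 48.6200 (V=12.8200), down 30.2600 (V=1.3759). Price 5.2967; hedge Δ=0.6233, bond B=-15.8961.
Verification: the root portfolio costs Δ(0,0)·S0 + B(0,0) = 5.2967, matching V0.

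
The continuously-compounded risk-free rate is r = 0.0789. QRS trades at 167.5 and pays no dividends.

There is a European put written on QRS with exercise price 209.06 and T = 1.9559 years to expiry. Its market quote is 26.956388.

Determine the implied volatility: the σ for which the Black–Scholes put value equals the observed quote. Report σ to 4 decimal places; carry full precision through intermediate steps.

sigma = 0.2139

At σ = 0.2139 the Black–Scholes value reproduces the quote:
σ√T = 0.2139·√1.9559 = 0.299147
d₁ = (ln(S/K) + (r+σ²/2)T) / (σ√T) = (ln(167.5/209.06) + (0.0789+0.2139²/2)·1.9559) / 0.299147 = (-0.221638 + 0.199065) / 0.299147 = -0.075458
d₂ = d₁ − σ√T = -0.075458 − 0.299147 = -0.374605
e^{−rT} = 0.856997
N(−d₁) = 0.530075,  N(−d₂) = 0.646023
V = K·e^{−rT}·N(−d₂) − S·N(−d₁) = 115.743940 − 88.787553 = 26.956388 (the quoted price), and the Black–Scholes price is strictly increasing in σ, so σ is unique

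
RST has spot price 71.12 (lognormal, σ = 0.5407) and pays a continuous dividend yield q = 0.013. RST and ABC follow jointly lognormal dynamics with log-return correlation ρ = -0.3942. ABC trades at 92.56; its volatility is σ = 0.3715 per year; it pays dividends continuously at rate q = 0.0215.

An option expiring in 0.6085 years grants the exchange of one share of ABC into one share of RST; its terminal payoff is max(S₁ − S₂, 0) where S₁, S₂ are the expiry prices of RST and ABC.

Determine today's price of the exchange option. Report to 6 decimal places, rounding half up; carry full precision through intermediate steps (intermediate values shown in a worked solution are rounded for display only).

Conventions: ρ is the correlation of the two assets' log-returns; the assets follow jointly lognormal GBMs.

exchange price = 10.331521

σ_eff = √(σ₁² + σ₂² − 2ρσ₁σ₂) = √(0.5407² + 0.3715² − 2·-0.3942·0.5407·0.3715) = 0.767290
d₁ = (ln(S₁/S₂) + (q₂ − q₁ + σ_eff²/2)T) / (σ_eff√T) = (ln(71.12/92.56) + (0.0215 − 0.013 + 0.294367)·0.6085) / 0.598536 = -0.132312
d₂ = d₁ − σ_eff√T = -0.132312 − 0.598536 = -0.730848
N(d₁) = 0.447369,  N(d₂) = 0.232436
V = S₁·e^{−q₁T}·N(d₁) − S₂·e^{−q₂T}·N(d₂) = 31.566160 − 21.234639 = 10.331521
Key observation: pricing in ABC-units makes this a unit-strike call on the ratio S₁/S₂ — the risk-free rate cancels and cannot affect the value.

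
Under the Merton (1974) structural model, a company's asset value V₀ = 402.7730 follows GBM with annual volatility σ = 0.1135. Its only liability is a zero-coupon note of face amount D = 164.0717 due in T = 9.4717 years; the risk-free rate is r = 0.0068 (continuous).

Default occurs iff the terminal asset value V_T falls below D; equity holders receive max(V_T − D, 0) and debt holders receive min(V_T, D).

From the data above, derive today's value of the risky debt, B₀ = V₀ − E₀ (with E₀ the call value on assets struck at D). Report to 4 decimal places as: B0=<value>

Apply the equity-as-call identities (strike 164.0717, horizon 9.4717 years):
d₁ = [ln(V₀/D) + (r + σ²/2)T] / (σ√T)
   = [ln(402.7730/164.0717) + (0.0068 + 0.5·0.1135²)·9.4717] / (0.1135·√9.4717)
   = [0.898070 + 0.125416] / 0.349309 = 2.930029
d₂ = d₁ − σ√T = 2.930029 − 0.349309 = 2.580720
N(d₁) = 0.998305,  N(d₂) = 0.995070,  e^(−rT) = 0.937623
E₀ = V₀·N(d₁) − D·e^(−rT)·N(d₂)
   = 402.7730·0.998305 − 164.0717·0.937623·0.995070 = 249.011452
B₀ = V₀ − E₀ = 402.7730 − 249.011452 = 153.761548

B0=153.7615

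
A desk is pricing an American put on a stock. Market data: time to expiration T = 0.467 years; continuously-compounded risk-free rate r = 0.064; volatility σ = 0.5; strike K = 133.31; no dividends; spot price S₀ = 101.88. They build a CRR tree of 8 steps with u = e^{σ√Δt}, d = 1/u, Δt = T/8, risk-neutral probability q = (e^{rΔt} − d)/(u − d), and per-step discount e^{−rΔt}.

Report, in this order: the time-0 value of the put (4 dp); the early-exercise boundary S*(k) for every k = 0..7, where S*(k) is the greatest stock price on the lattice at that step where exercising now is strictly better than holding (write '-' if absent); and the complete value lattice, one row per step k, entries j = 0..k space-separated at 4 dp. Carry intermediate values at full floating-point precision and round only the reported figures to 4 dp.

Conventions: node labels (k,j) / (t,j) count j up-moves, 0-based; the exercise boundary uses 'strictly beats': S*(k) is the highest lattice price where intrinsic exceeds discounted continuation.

params: Δt=0.05838 u=1.12840 d=0.88621 q=0.48529 e^(-rΔt)=0.99627
t_8 payoffs: 94.5512 83.9585 70.4709 53.2972 31.4300 3.5866 0.0000 0.0000 0.0000
t_7: node(7,0) S=43.7356 payoff=89.5744 vs cont=89.0772 → 89.5744 [stop]  node(7,1) S=55.6884 payoff=77.6216 vs cont=77.1244 → 77.6216 [stop]  node(7,2) S=70.9079 payoff=62.4021 vs cont=61.9050 → 62.4021 [stop]  node(7,3) S=90.2868 payoff=43.0232 vs cont=42.5261 → 43.0232 [stop]  node(7,4) S=114.9618 payoff=18.3482 vs cont=17.8510 → 18.3482 [stop]  node(7,5) S=146.3805 payoff=0.0000 vs cont=1.8392 → 1.8392 [wait]  node(7,6) S=186.3858 payoff=0.0000 vs cont=0.0000 → 0.0000 [wait]  node(7,7) S=237.3244 payoff=0.0000 vs cont=0.0000 → 0.0000 [wait]  ⇒ S*(7)=114.9618
t_6: node(6,0) S=49.3515 payoff=83.9585 vs cont=83.4614 → 83.9585 [stop]  node(6,1) S=62.8391 payoff=70.4709 vs cont=69.9738 → 70.4709 [stop]  node(6,2) S=80.0128 payoff=53.2972 vs cont=52.8001 → 53.2972 [stop]  node(6,3) S=101.8800 payoff=31.4300 vs cont=30.9329 → 31.4300 [stop]  node(6,4) S=129.7234 payoff=3.5866 vs cont=10.2980 → 10.2980 [wait]  node(6,5) S=165.1764 payoff=0.0000 vs cont=0.9431 → 0.9431 [wait]  node(6,6) S=210.3185 payoff=0.0000 vs cont=0.0000 → 0.0000 [wait]  ⇒ S*(6)=101.8800
t_5: node(5,0) S=55.6884 payoff=77.6216 vs cont=77.1244 → 77.6216 [stop]  node(5,1) S=70.9079 payoff=62.4021 vs cont=61.9050 → 62.4021 [stop]  node(5,2) S=90.2868 payoff=43.0232 vs cont=42.5261 → 43.0232 [stop]  node(5,3) S=114.9618 payoff=18.3482 vs cont=21.0959 → 21.0959 [wait]  node(5,4) S=146.3805 payoff=0.0000 vs cont=5.7367 → 5.7367 [wait]  node(5,5) S=186.3858 payoff=0.0000 vs cont=0.4836 → 0.4836 [wait]  ⇒ S*(5)=90.2868
t_4: node(4,0) S=62.8391 payoff=70.4709 vs cont=69.9738 → 70.4709 [stop]  node(4,1) S=80.0128 payoff=53.2972 vs cont=52.8001 → 53.2972 [stop]  node(4,2) S=101.8800 payoff=31.4300 vs cont=32.2613 → 32.2613 [wait]  node(4,3) S=129.7234 payoff=3.5866 vs cont=13.5913 → 13.5913 [wait]  node(4,4) S=165.1764 payoff=0.0000 vs cont=3.1755 → 3.1755 [wait]  ⇒ S*(4)=80.0128
t_3: node(3,0) S=70.9079 payoff=62.4021 vs cont=61.9050 → 62.4021 [stop]  node(3,1) S=90.2868 payoff=43.0232 vs cont=42.9280 → 43.0232 [stop]  node(3,2) S=114.9618 payoff=18.3482 vs cont=23.1145 → 23.1145 [wait]  node(3,3) S=146.3805 payoff=0.0000 vs cont=8.5048 → 8.5048 [wait]  ⇒ S*(3)=90.2868
t_2: node(2,0) S=80.0128 payoff=53.2972 vs cont=52.8001 → 53.2972 [stop]  node(2,1) S=101.8800 payoff=31.4300 vs cont=33.2373 → 33.2373 [wait]  node(2,2) S=129.7234 payoff=3.5866 vs cont=15.9648 → 15.9648 [wait]  ⇒ S*(2)=80.0128
t_1: node(1,0) S=90.2868 payoff=43.0232 vs cont=43.3999 → 43.3999 [wait]  node(1,1) S=114.9618 payoff=18.3482 vs cont=24.7624 → 24.7624 [wait]  ⇒ S*(1)=-
t_0: node(0,0) S=101.8800 payoff=31.4300 vs cont=34.2272 → 34.2272 [wait]  ⇒ S*(0)=-

price = 34.2272
boundary = - - 80.0128 90.2868 80.0128 90.2868 101.8800 114.9618
tree:
34.2272
43.3999 24.7624
53.2972 33.2373 15.9648
62.4021 43.0232 23.1145 8.5048
70.4709 53.2972 32.2613 13.5913 3.1755
77.6216 62.4021 43.0232 21.0959 5.7367 0.4836
83.9585 70.4709 53.2972 31.4300 10.2980 0.9431 0.0000
89.5744 77.6216 62.4021 43.0232 18.3482 1.8392 0.0000 0.0000
94.5512 83.9585 70.4709 53.2972 31.4300 3.5866 0.0000 0.0000 0.0000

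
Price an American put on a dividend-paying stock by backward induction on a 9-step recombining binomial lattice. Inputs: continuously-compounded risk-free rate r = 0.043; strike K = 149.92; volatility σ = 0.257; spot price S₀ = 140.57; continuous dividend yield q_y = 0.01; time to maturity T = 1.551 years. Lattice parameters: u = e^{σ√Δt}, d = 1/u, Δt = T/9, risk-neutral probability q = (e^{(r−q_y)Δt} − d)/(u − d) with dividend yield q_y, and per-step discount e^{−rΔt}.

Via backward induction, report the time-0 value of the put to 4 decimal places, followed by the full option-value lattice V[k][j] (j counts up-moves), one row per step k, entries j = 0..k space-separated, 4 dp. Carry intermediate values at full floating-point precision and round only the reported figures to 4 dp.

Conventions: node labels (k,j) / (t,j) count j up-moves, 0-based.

price = 19.8925
tree:
19.8925
27.4966 12.5852
36.8716 18.5318 6.8265
47.8519 26.4411 10.8991 2.8559
58.1806 36.3603 16.9164 5.0448 0.7097
67.4642 47.8519 25.3505 8.7350 1.4300 0.0000
75.8082 58.1806 36.3603 14.7190 2.8815 0.0000 0.0000
83.3079 67.4642 47.8519 23.8518 5.8063 0.0000 0.0000 0.0000
90.0487 75.8082 58.1806 36.3603 11.6997 0.0000 0.0000 0.0000 0.0000
96.1073 83.3079 67.4642 47.8519 23.5749 0.0000 0.0000 0.0000 0.0000 0.0000

Δt=0.17233, u=1.11259, d=0.89881, q=0.50003, disc=e^(-rΔt)=0.99262
k=9 terminal: V=max(K-S,0) → 96.1073 83.3079 67.4642 47.8519 23.5749 0.0000 0.0000 0.0000 0.0000 0.0000
k=8: j=0 S=59.8713 intr=90.0487 cont=89.0449 V=90.0487[EX]; j=1 S=74.1118 intr=75.8082 cont=74.8290 V=75.8082[EX]; j=2 S=91.7394 intr=58.1806 cont=57.2318 V=58.1806[EX]; j=3 S=113.5597 intr=36.3603 cont=35.4490 V=36.3603[EX]; j=4 S=140.5700 intr=9.3500 cont=11.6997 V=11.6997[hold]; j=5 S=174.0048 intr=0.0000 cont=0.0000 V=0.0000[hold]; j=6 S=215.3920 intr=0.0000 cont=0.0000 V=0.0000[hold]; j=7 S=266.6233 intr=0.0000 cont=0.0000 V=0.0000[hold]; j=8 S=330.0400 intr=0.0000 cont=0.0000 V=0.0000[hold]
k=7: j=0 S=66.6121 intr=83.3079 cont=82.3158 V=83.3079[EX]; j=1 S=82.4558 intr=67.4642 cont=66.4993 V=67.4642[EX]; j=2 S=102.0681 intr=47.8519 cont=46.9208 V=47.8519[EX]; j=3 S=126.3451 intr=23.5749 cont=23.8518 V=23.8518[hold]; j=4 S=156.3964 intr=0.0000 cont=5.8063 V=5.8063[hold]; j=5 S=193.5956 intr=0.0000 cont=0.0000 V=0.0000[hold]; j=6 S=239.6425 intr=0.0000 cont=0.0000 V=0.0000[hold]; j=7 S=296.6418 intr=0.0000 cont=0.0000 V=0.0000[hold]
k=6: j=0 S=74.1118 intr=75.8082 cont=74.8290 V=75.8082[EX]; j=1 S=91.7394 intr=58.1806 cont=57.2318 V=58.1806[EX]; j=2 S=113.5597 intr=36.3603 cont=35.5865 V=36.3603[EX]; j=3 S=140.5700 intr=9.3500 cont=14.7190 V=14.7190[hold]; j=4 S=174.0048 intr=0.0000 cont=2.8815 V=2.8815[hold]; j=5 S=215.3920 intr=0.0000 cont=0.0000 V=0.0000[hold]; j=6 S=266.6233 intr=0.0000 cont=0.0000 V=0.0000[hold]
k=5: j=0 S=82.4558 intr=67.4642 cont=66.4993 V=67.4642[EX]; j=1 S=102.0681 intr=47.8519 cont=46.9208 V=47.8519[EX]; j=2 S=126.3451 intr=23.5749 cont=25.3505 V=25.3505[hold]; j=3 S=156.3964 intr=0.0000 cont=8.7350 V=8.7350[hold]; j=4 S=193.5956 intr=0.0000 cont=1.4300 V=1.4300[hold]; j=5 S=239.6425 intr=0.0000 cont=0.0000 V=0.0000[hold]
k=4: j=0 S=91.7394 intr=58.1806 cont=57.2318 V=58.1806[EX]; j=1 S=113.5597 intr=36.3603 cont=36.3303 V=36.3603[EX]; j=2 S=140.5700 intr=9.3500 cont=16.9164 V=16.9164[hold]; j=3 S=174.0048 intr=0.0000 cont=5.0448 V=5.0448[hold]; j=4 S=215.3920 intr=0.0000 cont=0.7097 V=0.7097[hold]
k=3: j=0 S=102.0681 intr=47.8519 cont=46.9208 V=47.8519[EX]; j=1 S=126.3451 intr=23.5749 cont=26.4411 V=26.4411[hold]; j=2 S=156.3964 intr=0.0000 cont=10.8991 V=10.8991[hold]; j=3 S=193.5956 intr=0.0000 cont=2.8559 V=2.8559[hold]
k=2: j=0 S=113.5597 intr=36.3603 cont=36.8716 V=36.8716[hold]; j=1 S=140.5700 intr=9.3500 cont=18.5318 V=18.5318[hold]; j=2 S=174.0048 intr=0.0000 cont=6.8265 V=6.8265[hold]
k=1: j=0 S=126.3451 intr=23.5749 cont=27.4966 V=27.4966[hold]; j=1 S=156.3964 intr=0.0000 cont=12.5852 V=12.5852[hold]
k=0: j=0 S=140.5700 intr=9.3500 cont=19.8925 V=19.8925[hold]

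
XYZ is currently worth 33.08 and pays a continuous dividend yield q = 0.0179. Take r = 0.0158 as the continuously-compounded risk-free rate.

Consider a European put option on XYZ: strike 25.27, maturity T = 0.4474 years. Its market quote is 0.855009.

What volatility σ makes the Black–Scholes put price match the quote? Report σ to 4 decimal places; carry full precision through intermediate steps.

At σ = 0.4461 the Black–Scholes value reproduces the quote:
σ√T = 0.4461·√0.4474 = 0.298387
d₁ = (ln(S/K) + (r−q+σ²/2)T) / (σ√T) = (ln(33.08/25.27) + (0.0158−0.0179+0.4461²/2)·0.4474) / 0.298387 = (0.269311 + 0.043578) / 0.298387 = 1.048600
d₂ = d₁ − σ√T = 1.048600 − 0.298387 = 0.750213
e^{−rT} = 0.992956
e^{−qT} = 0.992024
N(−d₁) = 0.147181,  N(−d₂) = 0.226563
V = K·e^{−rT}·N(−d₂) − S·e^{−qT}·N(−d₁) = 5.684924 − 4.829915 = 0.855009 (the quoted price), and the Black–Scholes price is strictly increasing in σ, so σ is unique

sigma = 0.4461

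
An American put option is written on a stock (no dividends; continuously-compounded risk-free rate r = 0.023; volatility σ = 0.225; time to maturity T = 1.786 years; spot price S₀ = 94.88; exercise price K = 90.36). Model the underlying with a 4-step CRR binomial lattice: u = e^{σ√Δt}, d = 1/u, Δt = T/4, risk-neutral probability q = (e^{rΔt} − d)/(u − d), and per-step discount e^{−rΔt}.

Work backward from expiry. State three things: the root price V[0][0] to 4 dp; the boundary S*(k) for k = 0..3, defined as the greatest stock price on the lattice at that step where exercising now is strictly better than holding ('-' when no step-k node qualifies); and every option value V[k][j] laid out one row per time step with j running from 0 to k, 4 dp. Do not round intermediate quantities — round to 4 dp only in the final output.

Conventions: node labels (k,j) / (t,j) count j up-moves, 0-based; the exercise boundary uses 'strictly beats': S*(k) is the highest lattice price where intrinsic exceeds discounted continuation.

price = 7.4391
boundary = - - 70.2401 60.4353
tree:
7.4391
12.4779 2.4875
20.1199 4.9933 0.0000
29.9247 10.0232 0.0000 0.0000
38.3609 20.1199 0.0000 0.0000 0.0000

params: Δt=0.44650 u=1.16224 d=0.86041 q=0.49668 e^(-rΔt)=0.98978
t_4 payoffs: 38.3609 20.1199 0.0000 0.0000 0.0000
t_3: node(3,0) S=60.4353 payoff=29.9247 vs cont=29.0015 → 29.9247 [stop]  node(3,1) S=81.6357 payoff=8.7243 vs cont=10.0232 → 10.0232 [wait]  node(3,2) S=110.2730 payoff=0.0000 vs cont=0.0000 → 0.0000 [wait]  node(3,3) S=148.9562 payoff=0.0000 vs cont=0.0000 → 0.0000 [wait]  ⇒ S*(3)=60.4353
t_2: node(2,0) S=70.2401 payoff=20.1199 vs cont=19.8352 → 20.1199 [stop]  node(2,1) S=94.8800 payoff=0.0000 vs cont=4.9933 → 4.9933 [wait]  node(2,2) S=128.1634 payoff=0.0000 vs cont=0.0000 → 0.0000 [wait]  ⇒ S*(2)=70.2401
t_1: node(1,0) S=81.6357 payoff=8.7243 vs cont=12.4779 → 12.4779 [wait]  node(1,1) S=110.2730 payoff=0.0000 vs cont=2.4875 → 2.4875 [wait]  ⇒ S*(1)=-
t_0: node(0,0) S=94.8800 payoff=0.0000 vs cont=7.4391 → 7.4391 [wait]  ⇒ S*(0)=-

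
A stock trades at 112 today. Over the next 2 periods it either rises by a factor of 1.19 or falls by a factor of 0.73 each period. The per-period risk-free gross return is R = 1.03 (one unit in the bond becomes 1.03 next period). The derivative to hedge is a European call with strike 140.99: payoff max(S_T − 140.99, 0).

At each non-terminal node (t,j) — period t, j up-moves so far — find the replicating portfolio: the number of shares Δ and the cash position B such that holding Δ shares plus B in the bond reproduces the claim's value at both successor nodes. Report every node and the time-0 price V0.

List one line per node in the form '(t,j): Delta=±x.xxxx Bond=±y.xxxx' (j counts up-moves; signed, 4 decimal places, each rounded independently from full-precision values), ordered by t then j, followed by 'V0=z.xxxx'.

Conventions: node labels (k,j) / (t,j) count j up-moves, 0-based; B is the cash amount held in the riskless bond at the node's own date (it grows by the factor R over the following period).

Under the risk-neutral measure, an up-move has probability p* = (R−d)/(u−d) = 0.6522 and values discount at R = 1.03.
At maturity the claim pays: V(2,0)=0.0000, V(2,1)=0.0000, V(2,2)=17.6132
  t=1,j=0: stock 81.7600 → up 97.2944 (V=0.0000), down 59.6848 (V=0.0000). Price 0.0000; hedge Δ=0.0000, bond B=0.0000.
  t=1,j=1: stock 133.2800 → up 158.6032 (V=17.6132), down 97.2944 (V=0.0000). Price 11.1523; hedge Δ=0.2873, bond B=-27.1373.
  t=0,j=0: stock 112.0000 → up 133.2800 (V=11.1523), down 81.7600 (V=0.0000). Price 7.0614; hedge Δ=0.2165, bond B=-17.1827.
As a check, the time-0 holding Δ(0,0)·S0 + B(0,0) comes to 7.0614 — exactly V0.

(0,0): Delta=0.2165 Bond=-17.1827
(1,0): Delta=0.0000 Bond=0.0000
(1,1): Delta=0.2873 Bond=-27.1373
V0=7.0614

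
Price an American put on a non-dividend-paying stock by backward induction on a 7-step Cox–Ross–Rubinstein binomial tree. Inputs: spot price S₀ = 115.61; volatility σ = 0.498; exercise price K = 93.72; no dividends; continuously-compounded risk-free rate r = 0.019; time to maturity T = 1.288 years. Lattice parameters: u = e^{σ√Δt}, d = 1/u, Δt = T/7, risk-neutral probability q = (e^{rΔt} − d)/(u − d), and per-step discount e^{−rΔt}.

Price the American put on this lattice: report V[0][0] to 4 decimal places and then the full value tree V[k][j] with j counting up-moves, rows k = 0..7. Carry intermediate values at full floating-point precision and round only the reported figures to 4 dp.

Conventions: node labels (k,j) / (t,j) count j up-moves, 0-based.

price = 12.3858
tree:
12.3858
17.9559 5.8075
25.2820 9.3164 1.6482
34.3263 14.6405 3.0092 0.0302
44.5271 22.3688 5.4937 0.0556 0.0000
53.9890 32.8118 10.0289 0.1023 0.0000 0.0000
61.6310 44.5271 18.3065 0.1884 0.0000 0.0000 0.0000
67.8031 53.9890 32.8118 0.3468 0.0000 0.0000 0.0000 0.0000

Δt=0.18400, u=1.23815, d=0.80766, q=0.45493, disc=e^(-rΔt)=0.99651
k=7 terminal: V=max(K-S,0) → 67.8031 53.9890 32.8118 0.3468 0.0000 0.0000 0.0000 0.0000
k=6: j=0 S=32.0890 intr=61.6310 cont=61.3039 V=61.6310[EX]; j=1 S=49.1929 intr=44.5271 cont=44.2000 V=44.5271[EX]; j=2 S=75.4135 intr=18.3065 cont=17.9794 V=18.3065[EX]; j=3 S=115.6100 intr=0.0000 cont=0.1884 V=0.1884[hold]; j=4 S=177.2319 intr=0.0000 cont=0.0000 V=0.0000[hold]; j=5 S=271.6991 intr=0.0000 cont=0.0000 V=0.0000[hold]; j=6 S=416.5188 intr=0.0000 cont=0.0000 V=0.0000[hold]
k=5: j=0 S=39.7310 intr=53.9890 cont=53.6619 V=53.9890[EX]; j=1 S=60.9082 intr=32.8118 cont=32.4847 V=32.8118[EX]; j=2 S=93.3732 intr=0.3468 cont=10.0289 V=10.0289[hold]; j=3 S=143.1425 intr=0.0000 cont=0.1023 V=0.1023[hold]; j=4 S=219.4396 intr=0.0000 cont=0.0000 V=0.0000[hold]; j=5 S=336.4042 intr=0.0000 cont=0.0000 V=0.0000[hold]
k=4: j=0 S=49.1929 intr=44.5271 cont=44.2000 V=44.5271[EX]; j=1 S=75.4135 intr=18.3065 cont=22.3688 V=22.3688[hold]; j=2 S=115.6100 intr=0.0000 cont=5.4937 V=5.4937[hold]; j=3 S=177.2319 intr=0.0000 cont=0.0556 V=0.0556[hold]; j=4 S=271.6991 intr=0.0000 cont=0.0000 V=0.0000[hold]
k=3: j=0 S=60.9082 intr=32.8118 cont=34.3263 V=34.3263[hold]; j=1 S=93.3732 intr=0.3468 cont=14.6405 V=14.6405[hold]; j=2 S=143.1425 intr=0.0000 cont=3.0092 V=3.0092[hold]; j=3 S=219.4396 intr=0.0000 cont=0.0302 V=0.0302[hold]
k=2: j=0 S=75.4135 intr=18.3065 cont=25.2820 V=25.2820[hold]; j=1 S=115.6100 intr=0.0000 cont=9.3164 V=9.3164[hold]; j=2 S=177.2319 intr=0.0000 cont=1.6482 V=1.6482[hold]
k=1: j=0 S=93.3732 intr=0.3468 cont=17.9559 V=17.9559[hold]; j=1 S=143.1425 intr=0.0000 cont=5.8075 V=5.8075[hold]
k=0: j=0 S=115.6100 intr=0.0000 cont=12.3858 V=12.3858[hold]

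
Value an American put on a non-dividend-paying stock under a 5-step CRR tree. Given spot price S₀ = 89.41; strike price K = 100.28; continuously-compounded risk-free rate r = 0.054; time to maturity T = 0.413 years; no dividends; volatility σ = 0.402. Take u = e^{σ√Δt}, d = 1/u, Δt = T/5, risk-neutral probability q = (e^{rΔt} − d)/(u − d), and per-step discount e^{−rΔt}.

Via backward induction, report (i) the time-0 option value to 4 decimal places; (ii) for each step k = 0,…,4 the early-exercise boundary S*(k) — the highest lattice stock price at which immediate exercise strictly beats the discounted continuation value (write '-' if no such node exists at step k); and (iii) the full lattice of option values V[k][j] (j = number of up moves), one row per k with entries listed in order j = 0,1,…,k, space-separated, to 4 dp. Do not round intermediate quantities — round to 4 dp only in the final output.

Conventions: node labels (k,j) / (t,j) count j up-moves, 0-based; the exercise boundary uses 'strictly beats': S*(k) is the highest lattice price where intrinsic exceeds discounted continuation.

price = 14.7280
boundary = - - 70.9632 79.6544 89.4100
tree:
14.7280
21.2952 8.0393
29.3168 13.1554 2.7972
37.0597 20.6256 5.5141 0.0000
43.9577 29.3168 10.8700 0.0000 0.0000
50.1031 37.0597 20.6256 0.0000 0.0000 0.0000

params: Δt=0.08260 u=1.12247 d=0.89089 q=0.49045 e^(-rΔt)=0.99555
t_5 payoffs: 50.1031 37.0597 20.6256 0.0000 0.0000 0.0000
t_4: node(4,0) S=56.3223 payoff=43.9577 vs cont=43.5114 → 43.9577 [stop]  node(4,1) S=70.9632 payoff=29.3168 vs cont=28.8705 → 29.3168 [stop]  node(4,2) S=89.4100 payoff=10.8700 vs cont=10.4630 → 10.8700 [stop]  node(4,3) S=112.6521 payoff=0.0000 vs cont=0.0000 → 0.0000 [wait]  node(4,4) S=141.9359 payoff=0.0000 vs cont=0.0000 → 0.0000 [wait]  ⇒ S*(4)=89.4100
t_3: node(3,0) S=63.2203 payoff=37.0597 vs cont=36.6134 → 37.0597 [stop]  node(3,1) S=79.6544 payoff=20.6256 vs cont=20.1793 → 20.6256 [stop]  node(3,2) S=100.3604 payoff=0.0000 vs cont=5.5141 → 5.5141 [wait]  node(3,3) S=126.4491 payoff=0.0000 vs cont=0.0000 → 0.0000 [wait]  ⇒ S*(3)=79.6544
t_2: node(2,0) S=70.9632 payoff=29.3168 vs cont=28.8705 → 29.3168 [stop]  node(2,1) S=89.4100 payoff=10.8700 vs cont=13.1554 → 13.1554 [wait]  node(2,2) S=112.6521 payoff=0.0000 vs cont=2.7972 → 2.7972 [wait]  ⇒ S*(2)=70.9632
t_1: node(1,0) S=79.6544 payoff=20.6256 vs cont=21.2952 → 21.2952 [wait]  node(1,1) S=100.3604 payoff=0.0000 vs cont=8.0393 → 8.0393 [wait]  ⇒ S*(1)=-
t_0: node(0,0) S=89.4100 payoff=10.8700 vs cont=14.7280 → 14.7280 [wait]  ⇒ S*(0)=-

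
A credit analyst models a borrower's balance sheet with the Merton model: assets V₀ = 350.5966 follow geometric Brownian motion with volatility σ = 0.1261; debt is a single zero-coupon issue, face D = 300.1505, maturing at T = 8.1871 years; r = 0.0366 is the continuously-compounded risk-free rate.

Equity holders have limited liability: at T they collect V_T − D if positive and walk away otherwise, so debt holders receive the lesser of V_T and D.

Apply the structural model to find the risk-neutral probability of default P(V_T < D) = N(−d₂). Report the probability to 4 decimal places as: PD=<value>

With assets at 350.5966 and a single debt payment of 300.1505 at 8.1871 years:
d₁ = [ln(V₀/D) + (r + σ²/2)T] / (σ√T)
   = [ln(350.5966/300.1505) + (0.0366 + 0.5·0.1261²)·8.1871] / (0.1261·√8.1871)
   = [0.155352 + 0.364740] / 0.360811 = 1.441453
d₂ = d₁ − σ√T = 1.441453 − 0.360811 = 1.080642
risk-neutral PD = N(−d₂) = N(-1.080642) = 0.139928

PD=0.1399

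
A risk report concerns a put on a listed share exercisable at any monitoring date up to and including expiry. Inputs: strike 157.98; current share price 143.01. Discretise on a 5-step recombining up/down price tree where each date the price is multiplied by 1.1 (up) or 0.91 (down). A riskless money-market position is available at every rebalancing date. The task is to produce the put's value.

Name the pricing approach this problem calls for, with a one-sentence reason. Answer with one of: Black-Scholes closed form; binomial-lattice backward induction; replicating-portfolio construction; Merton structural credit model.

Key observation: the put (strike 157.98 on spot 143.01) is American-style on a 5-step discrete price model, so the early-exercise decision at every node requires stepwise backward valuation — a closed form cannot price the exercise right.

framework: binomial-lattice backward induction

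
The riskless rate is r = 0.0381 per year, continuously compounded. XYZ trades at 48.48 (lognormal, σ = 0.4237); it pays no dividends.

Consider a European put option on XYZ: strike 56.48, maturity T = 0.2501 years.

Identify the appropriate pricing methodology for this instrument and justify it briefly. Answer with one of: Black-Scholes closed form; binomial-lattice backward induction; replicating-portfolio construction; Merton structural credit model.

Key observation: a European claim on XYZ (strike 56.48) — a lognormal (GBM) underlying with constant rate and volatility — has an exact closed-form value; no lattice or capital structure is involved.

framework: Black-Scholes closed form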